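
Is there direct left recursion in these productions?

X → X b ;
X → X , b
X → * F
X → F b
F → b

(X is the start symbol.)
Yes, X is left-recursive

X → X b ;: LEFT RECURSIVE (starts with X)
X → X , b: LEFT RECURSIVE (starts with X)
X → * F: starts with '*'
X → F b: starts with F
F → b: starts with b

The grammar has direct left recursion on: X.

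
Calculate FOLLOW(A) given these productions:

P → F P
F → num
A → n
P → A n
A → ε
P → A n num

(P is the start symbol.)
{ 'n' }

To compute FOLLOW(A), find every occurrence of A on a right-hand side N → α A β: add FIRST(β) \ {ε}, and if β is empty or nullable also add FOLLOW(N). Iterate to a fixed point.

In P → A n: A is followed by n, add FIRST(n) \ {ε} = { 'n' }
In P → A n num: A is followed by n num, add FIRST(n num) \ {ε} = { 'n' }

Taking the union: FOLLOW(A) = { 'n' }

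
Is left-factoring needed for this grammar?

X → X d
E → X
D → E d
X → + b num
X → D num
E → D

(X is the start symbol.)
No, left-factoring is not needed

Left-factoring is needed when two productions for the same non-terminal
share a common prefix on the right-hand side.

Productions for X:
  X → X d
  X → + b num
  X → D num
Productions for E:
  E → X
  E → D

No common prefixes found.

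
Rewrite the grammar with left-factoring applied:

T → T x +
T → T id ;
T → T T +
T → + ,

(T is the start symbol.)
Left-factoring transforms A → αβ₁ | αβ₂ into A → αA' and A' → β₁ | β₂
(α is the longest common prefix among the alternatives). Repeat until
no nonterminal has two alternatives with a common prefix.

Round 1: T has alternatives sharing prefix 'T'. Introduce T': T → T T'
  Add: T' → x +
  Add: T' → id ;
  Add: T' → T +

No remaining common prefixes — done.

Resulting grammar:
T → T T'
T' → x +
T' → id ;
T' → T +
T → + ,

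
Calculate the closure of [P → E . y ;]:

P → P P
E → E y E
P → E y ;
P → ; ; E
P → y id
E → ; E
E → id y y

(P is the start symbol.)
{ [P → E . y ;] }

To compute CLOSURE, for each item [A → α.Bβ] where B is a non-terminal, add [B → .γ] for all productions B → γ; repeat for the newly added items until nothing changes.

Start with: [P → E . y ;]
The dot precedes the terminal y, so nothing is added.

CLOSURE = { [P → E . y ;] }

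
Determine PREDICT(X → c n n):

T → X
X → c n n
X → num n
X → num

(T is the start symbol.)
{ 'c' }

PREDICT(X → c n n) = (FIRST(RHS) \ {ε}) ∪ (FOLLOW(X) if ε ∈ FIRST(RHS), i.e. RHS ⇒* ε)
FIRST(c n n) = { 'c' }
ε ∉ FIRST(c n n), so FOLLOW(X) is not added.
PREDICT(X → c n n) = { 'c' }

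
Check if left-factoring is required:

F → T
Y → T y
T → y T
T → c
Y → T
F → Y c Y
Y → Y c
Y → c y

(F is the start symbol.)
Yes, Y has productions with common prefix 'T'

Left-factoring is needed when two productions for the same non-terminal
share a common prefix on the right-hand side.

Productions for F:
  F → T
  F → Y c Y
Productions for Y:
  Y → T y
  Y → T
  Y → Y c
  Y → c y
Productions for T:
  T → y T
  T → c

Found common prefix 'T' in productions for Y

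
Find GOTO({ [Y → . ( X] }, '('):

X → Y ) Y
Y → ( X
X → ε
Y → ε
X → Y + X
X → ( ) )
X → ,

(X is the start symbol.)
GOTO(I, '(') = CLOSURE({ [A → αX.β] : [A → α.Xβ] ∈ I, X = '(' })

Items with dot before '(', with the dot advanced:
  [Y → . ( X] → [Y → ( . X]
Closure of the advanced items:
  [Y → ( . X] has the dot before X: add [X → . Y ) Y], [X → .], [X → . Y + X], [X → . ( ) )], [X → . ,]
  [X → . Y ) Y] has the dot before Y: add [Y → . ( X], [Y → .]

GOTO = { [X → . ( ) )], [X → . ,], [X → . Y ) Y], [X → . Y + X], [X → .], [Y → ( . X], [Y → . ( X], [Y → .] }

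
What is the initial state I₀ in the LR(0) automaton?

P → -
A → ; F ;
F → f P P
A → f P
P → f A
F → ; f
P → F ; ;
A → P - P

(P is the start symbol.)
{ [F → . ; f], [F → . f P P], [P → . -], [P → . F ; ;], [P → . f A], [P' → . P] }

First, augment the grammar with P' → P
I₀ = CLOSURE({ [P' → . P] }):
  [P' → . P] has the dot before P: add [P → . -], [P → . f A], [P → . F ; ;]
  [P → . F ; ;] has the dot before F: add [F → . f P P], [F → . ; f]
No further items can be added.

I₀ = { [F → . ; f], [F → . f P P], [P → . -], [P → . F ; ;], [P → . f A], [P' → . P] }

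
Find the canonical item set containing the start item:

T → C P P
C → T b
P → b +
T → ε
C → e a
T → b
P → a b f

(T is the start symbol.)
{ [C → . T b], [C → . e a], [T → . C P P], [T → . b], [T → .], [T' → . T] }

First, augment the grammar with T' → T
I₀ = CLOSURE({ [T' → . T] }):
  [T' → . T] has the dot before T: add [T → . C P P], [T → .], [T → . b]
  [T → . C P P] has the dot before C: add [C → . T b], [C → . e a]
No further items can be added.

I₀ = { [C → . T b], [C → . e a], [T → . C P P], [T → . b], [T → .], [T' → . T] }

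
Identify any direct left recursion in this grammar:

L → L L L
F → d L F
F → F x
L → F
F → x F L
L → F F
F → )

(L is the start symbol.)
Yes, L, F are left-recursive

L → L L L: LEFT RECURSIVE (starts with L)
F → d L F: starts with d
F → F x: LEFT RECURSIVE (starts with F)
L → F: starts with F
F → x F L: starts with x
L → F F: starts with F
F → ): starts with ')'

The grammar has direct left recursion on: L, F.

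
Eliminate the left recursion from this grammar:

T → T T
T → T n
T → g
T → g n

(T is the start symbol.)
T → g T'
T → g n T'
T' → T T'
T' → n T'
T' → ε

T is directly left-recursive. The standard transformation for
  A → A α₁ | ... | A α_m | β₁ | ... | β_n
is
  A  → β₁ A' | ... | β_n A'
  A' → α₁ A' | ... | α_m A' | ε

T → g becomes T → g T'
T → g n becomes T → g n T'
T → T T becomes T' → T T'
T → T n becomes T' → n T'
Add T' → ε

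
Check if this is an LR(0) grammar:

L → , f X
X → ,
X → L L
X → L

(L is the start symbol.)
No. Shift-reduce conflict between [X → , .] and [L → , . f X]

Augment with L' → L and build the canonical LR(0) collection (I0 = CLOSURE({[L' → . L]}), then GOTO on every symbol after a dot until no new states appear). It has 8 states:
  I0: { [L → . , f X], [L' → . L] }  — shift
  I1: { [L → , . f X] }  — shift
  I2: { [L' → L .] }  — accept
  I3: { [L → , f . X], [L → . , f X], [X → . ,], [X → . L L], [X → . L] }  — shift
  I4: { [L → , . f X], [X → , .] }  — shift, reduce
  I5: { [L → . , f X], [X → L . L], [X → L .] }  — shift, reduce
  I6: { [L → , f X .] }  — reduce
  I7: { [X → L L .] }  — reduce

Conflict in state I4:
  Shift-reduce conflict between [X → , .] and [L → , . f X]
So the grammar is NOT LR(0).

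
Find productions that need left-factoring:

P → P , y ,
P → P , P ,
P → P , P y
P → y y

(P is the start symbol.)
Left-factoring is needed when two productions for the same non-terminal
share a common prefix on the right-hand side.

Productions for P:
  P → P , y ,
  P → P , P ,
  P → P , P y
  P → y y

Found common prefix 'P ,' in productions for P

Answer: Yes, P has productions with common prefix 'P ,'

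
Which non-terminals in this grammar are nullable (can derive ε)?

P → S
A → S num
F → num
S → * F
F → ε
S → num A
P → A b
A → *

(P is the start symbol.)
{ 'F' }

ε-productions: F → ε
So F is immediately nullable.
No further non-terminal can be added: every production for the remaining non-terminals contains a terminal or a non-nullable non-terminal.
Nullable = { 'F' }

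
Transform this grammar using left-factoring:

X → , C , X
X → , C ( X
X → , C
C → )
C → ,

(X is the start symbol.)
Left-factoring transforms A → αβ₁ | αβ₂ into A → αA' and A' → β₁ | β₂
(α is the longest common prefix among the alternatives). Repeat until
no nonterminal has two alternatives with a common prefix.

Round 1: X has alternatives sharing prefix ', C'. Introduce X': X → , C X'
  Add: X' → , X
  Add: X' → ( X
  Add: X' → ε

No remaining common prefixes — done.

Resulting grammar:
X → , C X'
X' → , X
X' → ( X
X' → ε
C → )
C → ,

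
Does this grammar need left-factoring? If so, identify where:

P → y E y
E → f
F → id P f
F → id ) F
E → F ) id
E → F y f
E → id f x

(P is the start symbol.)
Yes, E has productions with common prefix 'F'; F has productions with common prefix 'id'

Left-factoring is needed when two productions for the same non-terminal
share a common prefix on the right-hand side.

Productions for E:
  E → f
  E → F ) id
  E → F y f
  E → id f x
Productions for F:
  F → id P f
  F → id ) F

Found common prefix 'F' in productions for E
Found common prefix 'id' in productions for F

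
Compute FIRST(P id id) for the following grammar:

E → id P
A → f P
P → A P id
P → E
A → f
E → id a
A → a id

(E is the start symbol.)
{ 'a', 'f', 'id' }

FIRST sets of the non-terminals involved (from the grammar, by fixed-point iteration):
  FIRST(P) = { 'a', 'f', 'id' }

To compute FIRST(P id id), process the symbols left to right:
Symbol P is a non-terminal. Add FIRST(P) \ {ε} = { 'a', 'f', 'id' }
P is not nullable (ε ∉ FIRST(P)), so stop here.
FIRST(P id id) = { 'a', 'f', 'id' }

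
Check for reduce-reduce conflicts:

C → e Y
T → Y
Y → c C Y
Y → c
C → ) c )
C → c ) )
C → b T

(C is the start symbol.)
No reduce-reduce conflicts

A reduce-reduce conflict occurs when an LR(0) state has two complete items [A → α .] and [B → β .] — both call for a reduction, and with no lookahead the parser cannot choose between them.

Augment with C' → C and build the canonical LR(0) collection (I0 = CLOSURE({[C' → . C]}), then GOTO on every symbol after a dot until no new states appear). It has 16 states:
  I0: { [C → . ) c )], [C → . b T], [C → . c ) )], [C → . e Y], [C' → . C] }  — shift
  I1: { [C → ) . c )] }  — shift
  I2: { [C' → C .] }  — accept
  I3: { [C → b . T], [T → . Y], [Y → . c C Y], [Y → . c] }  — shift
  I4: { [C → c . ) )] }  — shift
  I5: { [C → e . Y], [Y → . c C Y], [Y → . c] }  — shift
  I6: { [C → e Y .] }  — reduce
  I7: { [C → . ) c )], [C → . b T], [C → . c ) )], [C → . e Y], [Y → c . C Y], [Y → c .] }  — shift, reduce
  I8: { [Y → . c C Y], [Y → . c], [Y → c C . Y] }  — shift
  I9: { [Y → c C Y .] }  — reduce
  I10: { [C → c ) . )] }  — shift
  I11: { [C → c ) ) .] }  — reduce
  I12: { [C → b T .] }  — reduce
  I13: { [T → Y .] }  — reduce
  I14: { [C → ) c . )] }  — shift
  I15: { [C → ) c ) .] }  — reduce

No state contains more than one complete item.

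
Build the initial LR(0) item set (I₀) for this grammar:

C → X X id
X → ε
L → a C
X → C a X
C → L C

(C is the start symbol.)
First, augment the grammar with C' → C
I₀ = CLOSURE({ [C' → . C] }):
  [C' → . C] has the dot before C: add [C → . X X id], [C → . L C]
  [C → . X X id] has the dot before X: add [X → .], [X → . C a X]
  [C → . L C] has the dot before L: add [L → . a C]
No further items can be added.

I₀ = { [C → . L C], [C → . X X id], [C' → . C], [L → . a C], [X → . C a X], [X → .] }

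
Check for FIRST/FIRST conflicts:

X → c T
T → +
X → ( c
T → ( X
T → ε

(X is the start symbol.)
Productions for X:
  X → c T: FIRST = { 'c' }
  X → ( c: FIRST = { '(' }
Productions for T:
  T → +: FIRST = { '+' }
  T → ( X: FIRST = { '(' }
  T → ε: FIRST = { ε }

All alternatives of each non-terminal have pairwise disjoint FIRST sets.

Answer: No FIRST/FIRST conflicts.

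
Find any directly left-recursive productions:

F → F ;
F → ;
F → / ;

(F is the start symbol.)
Yes, F is left-recursive

Direct left recursion occurs when N → N α for some non-terminal N (the right-hand side begins with the left-hand side itself).

F → F ;: LEFT RECURSIVE (starts with F)
F → ;: starts with ';'
F → / ;: starts with '/'

The grammar has direct left recursion on: F.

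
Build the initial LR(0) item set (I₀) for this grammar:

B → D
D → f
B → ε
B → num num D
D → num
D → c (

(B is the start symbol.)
First, augment the grammar with B' → B
I₀ = CLOSURE({ [B' → . B] }):
  [B' → . B] has the dot before B: add [B → . D], [B → .], [B → . num num D]
  [B → . D] has the dot before D: add [D → . f], [D → . num], [D → . c (]
No further items can be added.

I₀ = { [B → . D], [B → . num num D], [B → .], [B' → . B], [D → . c (], [D → . f], [D → . num] }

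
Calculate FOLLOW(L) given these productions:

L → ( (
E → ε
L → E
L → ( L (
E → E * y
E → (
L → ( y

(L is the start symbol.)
L is the start symbol, so $ ∈ FOLLOW(L).
In L → ( L (: L is followed by '(', add FIRST('(') \ {ε} = { '(' }

Taking the union: FOLLOW(L) = { $, '(' }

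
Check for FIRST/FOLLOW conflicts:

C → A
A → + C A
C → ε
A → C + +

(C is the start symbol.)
A FIRST/FOLLOW conflict occurs when a non-terminal N has a nullable alternative N → β (β ⇒* ε) and another alternative N → α with FIRST(α) ∩ FOLLOW(N) ≠ ∅: on such a lookahead the parser cannot decide between expanding α and letting N vanish via β.

Nullable non-terminals: C.
FIRST sets used below: FIRST(A) = { '+' }

C: nullable alternative(s) C → ε; FOLLOW(C) = { $, '+' }
  C → A: FIRST \ {ε} = { '+' } — overlaps FOLLOW(C) on { '+' }: CONFLICT
  C → ε: FIRST \ {ε} = { } — this is the only nullable alternative, skip

A has no nullable alternative, so no FIRST/FOLLOW check is needed there.

So the grammar has 1 FIRST/FOLLOW conflict (marked CONFLICT above).

Answer: Yes. C → A with FOLLOW(C) on { '+' }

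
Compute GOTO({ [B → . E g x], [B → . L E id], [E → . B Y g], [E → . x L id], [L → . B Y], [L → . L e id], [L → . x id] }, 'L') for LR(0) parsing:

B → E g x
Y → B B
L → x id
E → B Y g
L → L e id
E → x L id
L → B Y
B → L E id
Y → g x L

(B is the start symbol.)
{ [B → . E g x], [B → . L E id], [B → L . E id], [E → . B Y g], [E → . x L id], [L → . B Y], [L → . L e id], [L → . x id], [L → L . e id] }

GOTO(I, 'L') = CLOSURE({ [A → αX.β] : [A → α.Xβ] ∈ I, X = 'L' })

Items with dot before 'L', with the dot advanced:
  [B → . L E id] → [B → L . E id]
  [L → . L e id] → [L → L . e id]
Closure of the advanced items:
  [B → L . E id] has the dot before E: add [E → . B Y g], [E → . x L id]
  [E → . B Y g] has the dot before B: add [B → . E g x], [B → . L E id]
  [B → . L E id] has the dot before L: add [L → . x id], [L → . L e id], [L → . B Y]

GOTO = { [B → . E g x], [B → . L E id], [B → L . E id], [E → . B Y g], [E → . x L id], [L → . B Y], [L → . L e id], [L → . x id], [L → L . e id] }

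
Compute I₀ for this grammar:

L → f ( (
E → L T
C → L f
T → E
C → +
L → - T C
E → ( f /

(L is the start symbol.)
First, augment the grammar with L' → L
I₀ = CLOSURE({ [L' → . L] }):
  [L' → . L] has the dot before L: add [L → . f ( (], [L → . - T C]
No further items can be added.

I₀ = { [L → . - T C], [L → . f ( (], [L' → . L] }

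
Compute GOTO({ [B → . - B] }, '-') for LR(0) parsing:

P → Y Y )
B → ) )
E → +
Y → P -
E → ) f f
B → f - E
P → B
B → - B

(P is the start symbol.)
GOTO(I, '-') = CLOSURE({ [A → αX.β] : [A → α.Xβ] ∈ I, X = '-' })

Items with dot before '-', with the dot advanced:
  [B → . - B] → [B → - . B]
Closure of the advanced items:
  [B → - . B] has the dot before B: add [B → . ) )], [B → . f - E], [B → . - B]

GOTO = { [B → - . B], [B → . ) )], [B → . - B], [B → . f - E] }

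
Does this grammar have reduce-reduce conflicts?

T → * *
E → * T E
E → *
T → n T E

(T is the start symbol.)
Augment with T' → T and build the canonical LR(0) collection (I0 = CLOSURE({[T' → . T]}), then GOTO on every symbol after a dot until no new states appear). It has 10 states:
  I0: { [T → . * *], [T → . n T E], [T' → . T] }  — shift
  I1: { [T → * . *] }  — shift
  I2: { [T' → T .] }  — accept
  I3: { [T → . * *], [T → . n T E], [T → n . T E] }  — shift
  I4: { [E → . * T E], [E → . *], [T → n T . E] }  — shift
  I5: { [E → * . T E], [E → * .], [T → . * *], [T → . n T E] }  — shift, reduce
  I6: { [T → n T E .] }  — reduce
  I7: { [E → * T . E], [E → . * T E], [E → . *] }  — shift
  I8: { [E → * T E .] }  — reduce
  I9: { [T → * * .] }  — reduce

No state contains more than one complete item.

Answer: No reduce-reduce conflicts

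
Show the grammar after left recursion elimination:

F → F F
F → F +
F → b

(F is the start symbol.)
F is directly left-recursive. The standard transformation for
  A → A α₁ | ... | A α_m | β₁ | ... | β_n
is
  A  → β₁ A' | ... | β_n A'
  A' → α₁ A' | ... | α_m A' | ε

F → b becomes F → b F'
F → F F becomes F' → F F'
F → F + becomes F' → + F'
Add F' → ε

Resulting grammar:
F → b F'
F' → F F'
F' → + F'
F' → ε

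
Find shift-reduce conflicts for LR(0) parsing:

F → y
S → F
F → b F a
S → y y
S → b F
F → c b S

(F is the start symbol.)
Yes — I9: [F → y .] vs [S → y . y]; I11: [S → b F .] vs [F → b F . a]

Augment with F' → F and build the canonical LR(0) collection (I0 = CLOSURE({[F' → . F]}), then GOTO on every symbol after a dot until no new states appear). It has 14 states:
  I0: { [F → . b F a], [F → . c b S], [F → . y], [F' → . F] }  — shift
  I1: { [F' → F .] }  — accept
  I2: { [F → . b F a], [F → . c b S], [F → . y], [F → b . F a] }  — shift
  I3: { [F → c . b S] }  — shift
  I4: { [F → y .] }  — reduce
  I5: { [F → . b F a], [F → . c b S], [F → . y], [F → c b . S], [S → . F], [S → . b F], [S → . y y] }  — shift
  I6: { [S → F .] }  — reduce
  I7: { [F → c b S .] }  — reduce
  I8: { [F → . b F a], [F → . c b S], [F → . y], [F → b . F a], [S → b . F] }  — shift
  I9: { [F → y .], [S → y . y] }  — shift, reduce
  I10: { [S → y y .] }  — reduce
  I11: { [F → b F . a], [S → b F .] }  — shift, reduce
  I12: { [F → b F a .] }  — reduce
  I13: { [F → b F . a] }  — shift

I9 contains reduce item [F → y .] and shift item [S → y . y] — shift-reduce conflict.
I11 contains reduce item [S → b F .] and shift item [F → b F . a] — shift-reduce conflict.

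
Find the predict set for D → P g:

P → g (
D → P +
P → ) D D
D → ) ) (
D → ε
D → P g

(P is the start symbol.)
{ ')', 'g' }

PREDICT(D → P g) = (FIRST(RHS) \ {ε}) ∪ (FOLLOW(D) if ε ∈ FIRST(RHS), i.e. RHS ⇒* ε)
FIRST(P) = { ')', 'g' }
FIRST(P g) = { ')', 'g' }
ε ∉ FIRST(P g), so FOLLOW(D) is not added.
PREDICT(D → P g) = { ')', 'g' }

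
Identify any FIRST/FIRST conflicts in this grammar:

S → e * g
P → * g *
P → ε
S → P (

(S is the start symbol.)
No FIRST/FIRST conflicts.

A FIRST/FIRST conflict occurs when two productions N → α and N → β for the same non-terminal have FIRST(α) ∩ FIRST(β) ≠ ∅ (with ε ∈ FIRST of a nullable right-hand side, so two nullable alternatives also conflict).

FIRST sets of the non-terminals at (or reachable through a nullable prefix from) the front of some alternative:
  FIRST(P) = { '*', ε }

Productions for S:
  S → e * g: FIRST = { 'e' }
  S → P (: FIRST = { '(', '*' }
Productions for P:
  P → * g *: FIRST = { '*' }
  P → ε: FIRST = { ε }

All alternatives of each non-terminal have pairwise disjoint FIRST sets.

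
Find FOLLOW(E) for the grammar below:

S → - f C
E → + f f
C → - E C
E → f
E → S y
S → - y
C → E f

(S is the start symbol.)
{ '+', '-', 'f' }

To compute FOLLOW(E), find every occurrence of E on a right-hand side N → α E β: add FIRST(β) \ {ε}, and if β is empty or nullable also add FOLLOW(N). Iterate to a fixed point.

In C → - E C: E is followed by C, add FIRST(C) \ {ε} = { '+', '-', 'f' }
In C → E f: E is followed by f, add FIRST(f) \ {ε} = { 'f' }

Taking the union: FOLLOW(E) = { '+', '-', 'f' }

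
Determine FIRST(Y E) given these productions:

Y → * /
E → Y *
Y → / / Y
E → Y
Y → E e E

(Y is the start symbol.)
{ '*', '/' }

FIRST sets of the non-terminals involved (from the grammar, by fixed-point iteration):
  FIRST(Y) = { '*', '/' }

To compute FIRST(Y E), process the symbols left to right:
Symbol Y is a non-terminal. Add FIRST(Y) \ {ε} = { '*', '/' }
Y is not nullable (ε ∉ FIRST(Y)), so stop here.
FIRST(Y E) = { '*', '/' }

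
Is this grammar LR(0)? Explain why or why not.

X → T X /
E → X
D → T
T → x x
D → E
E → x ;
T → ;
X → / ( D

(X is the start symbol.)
Augment with X' → X and build the canonical LR(0) collection (I0 = CLOSURE({[X' → . X]}), then GOTO on every symbol after a dot until no new states appear). It has 16 states:
  I0: { [T → . ;], [T → . x x], [X → . / ( D], [X → . T X /], [X' → . X] }  — shift
  I1: { [X → / . ( D] }  — shift
  I2: { [T → ; .] }  — reduce
  I3: { [T → . ;], [T → . x x], [X → . / ( D], [X → . T X /], [X → T . X /] }  — shift
  I4: { [X' → X .] }  — accept
  I5: { [T → x . x] }  — shift
  I6: { [T → x x .] }  — reduce
  I7: { [X → T X . /] }  — shift
  I8: { [X → T X / .] }  — reduce
  I9: { [D → . E], [D → . T], [E → . X], [E → . x ;], [T → . ;], [T → . x x], [X → . / ( D], [X → . T X /], [X → / ( . D] }  — shift
  I10: { [X → / ( D .] }  — reduce
  I11: { [D → E .] }  — reduce
  I12: { [D → T .], [T → . ;], [T → . x x], [X → . / ( D], [X → . T X /], [X → T . X /] }  — shift, reduce
  I13: { [E → X .] }  — reduce
  I14: { [E → x . ;], [T → x . x] }  — shift
  I15: { [E → x ; .] }  — reduce

Conflict in state I12:
  Shift-reduce conflict between [D → T .] and [T → . ;]
So the grammar is NOT LR(0).

Answer: No. Shift-reduce conflict between [D → T .] and [T → . ;]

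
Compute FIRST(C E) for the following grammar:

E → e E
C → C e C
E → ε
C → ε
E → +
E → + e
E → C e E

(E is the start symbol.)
FIRST sets of the non-terminals involved (from the grammar, by fixed-point iteration):
  FIRST(C) = { 'e', ε }
  FIRST(E) = { '+', 'e', ε }

To compute FIRST(C E), process the symbols left to right:
Symbol C is a non-terminal. Add FIRST(C) \ {ε} = { 'e' }
C is nullable (ε ∈ FIRST(C)), continue to the next symbol.
Symbol E is a non-terminal. Add FIRST(E) \ {ε} = { '+', 'e' }
E is nullable (ε ∈ FIRST(E)), continue to the next symbol.
All symbols are nullable, so ε is in the result.
FIRST(C E) = { '+', 'e', ε }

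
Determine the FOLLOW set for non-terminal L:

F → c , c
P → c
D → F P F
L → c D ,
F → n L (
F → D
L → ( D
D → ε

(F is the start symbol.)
{ '(' }

To compute FOLLOW(L), find every occurrence of L on a right-hand side N → α L β: add FIRST(β) \ {ε}, and if β is empty or nullable also add FOLLOW(N). Iterate to a fixed point.

In F → n L (: L is followed by '(', add FIRST('(') \ {ε} = { '(' }

Taking the union: FOLLOW(L) = { '(' }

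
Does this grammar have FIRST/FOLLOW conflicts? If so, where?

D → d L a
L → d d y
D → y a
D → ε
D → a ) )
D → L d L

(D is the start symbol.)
A FIRST/FOLLOW conflict occurs when a non-terminal N has a nullable alternative N → β (β ⇒* ε) and another alternative N → α with FIRST(α) ∩ FOLLOW(N) ≠ ∅: on such a lookahead the parser cannot decide between expanding α and letting N vanish via β.

Nullable non-terminals: D.
FIRST sets used below: FIRST(L) = { 'd' }

D: nullable alternative(s) D → ε; FOLLOW(D) = { $ }
  D → d L a: FIRST \ {ε} = { 'd' } — disjoint from FOLLOW(D)
  D → y a: FIRST \ {ε} = { 'y' } — disjoint from FOLLOW(D)
  D → ε: FIRST \ {ε} = { } — this is the only nullable alternative, skip
  D → a ) ): FIRST \ {ε} = { 'a' } — disjoint from FOLLOW(D)
  D → L d L: FIRST \ {ε} = { 'd' } — disjoint from FOLLOW(D)

L has no nullable alternative, so no FIRST/FOLLOW check is needed there.

No FIRST/FOLLOW conflicts found.

Answer: No FIRST/FOLLOW conflicts.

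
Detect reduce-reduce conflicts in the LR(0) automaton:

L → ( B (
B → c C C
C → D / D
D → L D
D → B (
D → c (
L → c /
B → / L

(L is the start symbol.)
No reduce-reduce conflicts

A reduce-reduce conflict occurs when an LR(0) state has two complete items [A → α .] and [B → β .] — both call for a reduction, and with no lookahead the parser cannot choose between them.

Augment with L' → L and build the canonical LR(0) collection (I0 = CLOSURE({[L' → . L]}), then GOTO on every symbol after a dot until no new states appear). It has 22 states:
  I0: { [L → . ( B (], [L → . c /], [L' → . L] }  — shift
  I1: { [B → . / L], [B → . c C C], [L → ( . B (] }  — shift
  I2: { [L' → L .] }  — accept
  I3: { [L → c . /] }  — shift
  I4: { [L → c / .] }  — reduce
  I5: { [B → / . L], [L → . ( B (], [L → . c /] }  — shift
  I6: { [L → ( B . (] }  — shift
  I7: { [B → . / L], [B → . c C C], [B → c . C C], [C → . D / D], [D → . B (], [D → . L D], [D → . c (], [L → . ( B (], [L → . c /] }  — shift
  I8: { [D → B . (] }  — shift
  I9: { [B → . / L], [B → . c C C], [B → c C . C], [C → . D / D], [D → . B (], [D → . L D], [D → . c (], [L → . ( B (], [L → . c /] }  — shift
  I10: { [C → D . / D] }  — shift
  I11: { [B → . / L], [B → . c C C], [D → . B (], [D → . L D], [D → . c (], [D → L . D], [L → . ( B (], [L → . c /] }  — shift
  I12: { [B → . / L], [B → . c C C], [B → c . C C], [C → . D / D], [D → . B (], [D → . L D], [D → . c (], [D → c . (], [L → . ( B (], [L → . c /], [L → c . /] }  — shift
  I13: { [B → . / L], [B → . c C C], [D → c ( .], [L → ( . B (] }  — shift, reduce
  I14: { [B → / . L], [L → . ( B (], [L → . c /], [L → c / .] }  — shift, reduce
  I15: { [B → / L .] }  — reduce
  I16: { [D → L D .] }  — reduce
  I17: { [B → . / L], [B → . c C C], [C → D / . D], [D → . B (], [D → . L D], [D → . c (], [L → . ( B (], [L → . c /] }  — shift
  I18: { [C → D / D .] }  — reduce
  I19: { [B → c C C .] }  — reduce
  I20: { [D → B ( .] }  — reduce
  I21: { [L → ( B ( .] }  — reduce

No state contains more than one complete item.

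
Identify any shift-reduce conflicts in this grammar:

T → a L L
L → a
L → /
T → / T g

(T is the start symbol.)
No shift-reduce conflicts

A shift-reduce conflict occurs when an LR(0) state has both:
  - a complete (reduce) item [A → α .] (dot at the end), and
  - a shift item [B → β . c γ] (dot before a terminal).

Augment with T' → T and build the canonical LR(0) collection (I0 = CLOSURE({[T' → . T]}), then GOTO on every symbol after a dot until no new states appear). It has 10 states:
  I0: { [T → . / T g], [T → . a L L], [T' → . T] }  — shift
  I1: { [T → . / T g], [T → . a L L], [T → / . T g] }  — shift
  I2: { [T' → T .] }  — accept
  I3: { [L → . /], [L → . a], [T → a . L L] }  — shift
  I4: { [L → / .] }  — reduce
  I5: { [L → . /], [L → . a], [T → a L . L] }  — shift
  I6: { [L → a .] }  — reduce
  I7: { [T → a L L .] }  — reduce
  I8: { [T → / T . g] }  — shift
  I9: { [T → / T g .] }  — reduce

No state contains both a complete item and a shift item.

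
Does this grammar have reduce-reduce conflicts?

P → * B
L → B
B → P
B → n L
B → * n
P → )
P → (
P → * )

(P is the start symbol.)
Augment with P' → P and build the canonical LR(0) collection (I0 = CLOSURE({[P' → . P]}), then GOTO on every symbol after a dot until no new states appear). It has 13 states:
  I0: { [P → . (], [P → . )], [P → . * )], [P → . * B], [P' → . P] }  — shift
  I1: { [P → ( .] }  — reduce
  I2: { [P → ) .] }  — reduce
  I3: { [B → . * n], [B → . P], [B → . n L], [P → * . )], [P → * . B], [P → . (], [P → . )], [P → . * )], [P → . * B] }  — shift
  I4: { [P' → P .] }  — accept
  I5: { [P → ) .], [P → * ) .] }  — 2 reduces
  I6: { [B → * . n], [B → . * n], [B → . P], [B → . n L], [P → * . )], [P → * . B], [P → . (], [P → . )], [P → . * )], [P → . * B] }  — shift
  I7: { [P → * B .] }  — reduce
  I8: { [B → P .] }  — reduce
  I9: { [B → . * n], [B → . P], [B → . n L], [B → n . L], [L → . B], [P → . (], [P → . )], [P → . * )], [P → . * B] }  — shift
  I10: { [L → B .] }  — reduce
  I11: { [B → n L .] }  — reduce
  I12: { [B → * n .], [B → . * n], [B → . P], [B → . n L], [B → n . L], [L → . B], [P → . (], [P → . )], [P → . * )], [P → . * B] }  — shift, reduce

I5 contains complete items [P → ) .], [P → * ) .] — reduce-reduce conflict.

Answer: Yes — I5: [P → ) .] vs [P → * ) .]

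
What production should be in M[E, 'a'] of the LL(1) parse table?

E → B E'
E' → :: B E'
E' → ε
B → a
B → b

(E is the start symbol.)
To find M[E, 'a'], we find productions for E where 'a' is in the predict set (PREDICT(N → α) = (FIRST(α) \ {ε}) ∪ (FOLLOW(N) if α ⇒* ε)).

Relevant sets:
  FIRST(B) = { 'a', 'b' }

E → B E': PREDICT = { 'a', 'b' }
  'a' is in predict set, so this production goes in M[E, 'a']

M[E, 'a'] = E → B E'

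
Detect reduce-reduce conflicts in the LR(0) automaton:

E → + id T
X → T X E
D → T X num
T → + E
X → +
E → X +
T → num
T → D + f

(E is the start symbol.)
Augment with E' → E and build the canonical LR(0) collection (I0 = CLOSURE({[E' → . E]}), then GOTO on every symbol after a dot until no new states appear). It has 20 states:
  I0: { [D → . T X num], [E → . + id T], [E → . X +], [E' → . E], [T → . + E], [T → . D + f], [T → . num], [X → . +], [X → . T X E] }  — shift
  I1: { [D → . T X num], [E → + . id T], [E → . + id T], [E → . X +], [T → + . E], [T → . + E], [T → . D + f], [T → . num], [X → + .], [X → . +], [X → . T X E] }  — shift, reduce
  I2: { [T → D . + f] }  — shift
  I3: { [E' → E .] }  — accept
  I4: { [D → . T X num], [D → T . X num], [T → . + E], [T → . D + f], [T → . num], [X → . +], [X → . T X E], [X → T . X E] }  — shift
  I5: { [E → X . +] }  — shift
  I6: { [T → num .] }  — reduce
  I7: { [E → X + .] }  — reduce
  I8: { [D → . T X num], [E → . + id T], [E → . X +], [T → + . E], [T → . + E], [T → . D + f], [T → . num], [X → + .], [X → . +], [X → . T X E] }  — shift, reduce
  I9: { [D → . T X num], [D → T X . num], [E → . + id T], [E → . X +], [T → . + E], [T → . D + f], [T → . num], [X → . +], [X → . T X E], [X → T X . E] }  — shift
  I10: { [X → T X E .] }  — reduce
  I11: { [D → T X num .], [T → num .] }  — 2 reduces
  I12: { [T → + E .] }  — reduce
  I13: { [T → D + . f] }  — shift
  I14: { [T → D + f .] }  — reduce
  I15: { [D → . T X num], [E → + id . T], [T → . + E], [T → . D + f], [T → . num] }  — shift
  I16: { [D → . T X num], [E → . + id T], [E → . X +], [T → + . E], [T → . + E], [T → . D + f], [T → . num], [X → . +], [X → . T X E] }  — shift
  I17: { [D → . T X num], [D → T . X num], [E → + id T .], [T → . + E], [T → . D + f], [T → . num], [X → . +], [X → . T X E] }  — shift, reduce
  I18: { [D → T X . num] }  — shift
  I19: { [D → T X num .] }  — reduce

I11 contains complete items [D → T X num .], [T → num .] — reduce-reduce conflict.

Answer: Yes — I11: [D → T X num .] vs [T → num .]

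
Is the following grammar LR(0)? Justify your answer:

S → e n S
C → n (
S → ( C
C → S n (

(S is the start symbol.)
Yes, the grammar is LR(0)

Augment with S' → S and build the canonical LR(0) collection (I0 = CLOSURE({[S' → . S]}), then GOTO on every symbol after a dot until no new states appear). It has 12 states:
  I0: { [S → . ( C], [S → . e n S], [S' → . S] }  — shift
  I1: { [C → . S n (], [C → . n (], [S → ( . C], [S → . ( C], [S → . e n S] }  — shift
  I2: { [S' → S .] }  — accept
  I3: { [S → e . n S] }  — shift
  I4: { [S → . ( C], [S → . e n S], [S → e n . S] }  — shift
  I5: { [S → e n S .] }  — reduce
  I6: { [S → ( C .] }  — reduce
  I7: { [C → S . n (] }  — shift
  I8: { [C → n . (] }  — shift
  I9: { [C → n ( .] }  — reduce
  I10: { [C → S n . (] }  — shift
  I11: { [C → S n ( .] }  — reduce

Every state is either a pure shift/goto state or contains exactly one complete item and nothing to shift — no conflicts. The grammar is LR(0).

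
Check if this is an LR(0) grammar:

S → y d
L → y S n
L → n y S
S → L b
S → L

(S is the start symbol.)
Augment with S' → S and build the canonical LR(0) collection (I0 = CLOSURE({[S' → . S]}), then GOTO on every symbol after a dot until no new states appear). It has 11 states:
  I0: { [L → . n y S], [L → . y S n], [S → . L b], [S → . L], [S → . y d], [S' → . S] }  — shift
  I1: { [S → L . b], [S → L .] }  — shift, reduce
  I2: { [S' → S .] }  — accept
  I3: { [L → n . y S] }  — shift
  I4: { [L → . n y S], [L → . y S n], [L → y . S n], [S → . L b], [S → . L], [S → . y d], [S → y . d] }  — shift
  I5: { [L → y S . n] }  — shift
  I6: { [S → y d .] }  — reduce
  I7: { [L → y S n .] }  — reduce
  I8: { [L → . n y S], [L → . y S n], [L → n y . S], [S → . L b], [S → . L], [S → . y d] }  — shift
  I9: { [L → n y S .] }  — reduce
  I10: { [S → L b .] }  — reduce

Conflict in state I1:
  Shift-reduce conflict between [S → L .] and [S → L . b]
So the grammar is NOT LR(0).

Answer: No. Shift-reduce conflict between [S → L .] and [S → L . b]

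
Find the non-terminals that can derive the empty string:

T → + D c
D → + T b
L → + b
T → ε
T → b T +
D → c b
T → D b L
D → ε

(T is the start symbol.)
A non-terminal is nullable if it can derive ε (the empty string): either it has an ε-production, or it has a production whose right-hand side consists entirely of nullable non-terminals.

ε-productions: T → ε, D → ε
So T, D are immediately nullable.
No further non-terminal can be added: every production for the remaining non-terminals contains a terminal or a non-nullable non-terminal.
Nullable = { 'D', 'T' }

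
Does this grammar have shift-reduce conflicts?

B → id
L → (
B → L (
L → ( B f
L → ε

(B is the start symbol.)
A shift-reduce conflict occurs when an LR(0) state has both:
  - a complete (reduce) item [A → α .] (dot at the end), and
  - a shift item [B → β . c γ] (dot before a terminal).

Augment with B' → B and build the canonical LR(0) collection (I0 = CLOSURE({[B' → . B]}), then GOTO on every symbol after a dot until no new states appear). It has 8 states:
  I0: { [B → . L (], [B → . id], [B' → . B], [L → . ( B f], [L → . (], [L → .] }  — shift, reduce
  I1: { [B → . L (], [B → . id], [L → ( . B f], [L → ( .], [L → . ( B f], [L → . (], [L → .] }  — shift, 2 reduces
  I2: { [B' → B .] }  — accept
  I3: { [B → L . (] }  — shift
  I4: { [B → id .] }  — reduce
  I5: { [B → L ( .] }  — reduce
  I6: { [L → ( B . f] }  — shift
  I7: { [L → ( B f .] }  — reduce

I0 contains reduce item [L → .] and shift items [B → . id], [L → . (], [L → . ( B f] — shift-reduce conflict.
I1 contains reduce items [L → .], [L → ( .] and shift items [B → . id], [L → . (], [L → . ( B f] — shift-reduce conflict.

Answer: Yes — I0: [L → .] vs [B → . id]; I1: [L → .] vs [B → . id]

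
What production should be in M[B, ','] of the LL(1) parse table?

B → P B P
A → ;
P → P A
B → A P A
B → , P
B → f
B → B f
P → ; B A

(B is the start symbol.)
To find M[B, ','], we find productions for B where ',' is in the predict set (PREDICT(N → α) = (FIRST(α) \ {ε}) ∪ (FOLLOW(N) if α ⇒* ε)).

Relevant sets:
  FIRST(P) = { ';' }
  FIRST(A) = { ';' }
  FIRST(B) = { ',', ';', 'f' }

B → P B P: PREDICT = { ';' }
B → A P A: PREDICT = { ';' }
B → , P: PREDICT = { ',' }
  ',' is in predict set, so this production goes in M[B, ',']
B → f: PREDICT = { 'f' }
B → B f: PREDICT = { ',', ';', 'f' }
  ',' is in predict set, so this production goes in M[B, ',']

M[B, ','] = B → , P, B → B f  (a multiply-defined cell — the grammar is not LL(1))

Answer: B → , P, B → B f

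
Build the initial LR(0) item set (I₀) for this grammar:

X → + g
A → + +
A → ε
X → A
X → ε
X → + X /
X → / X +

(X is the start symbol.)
First, augment the grammar with X' → X
I₀ = CLOSURE({ [X' → . X] }):
  [X' → . X] has the dot before X: add [X → . + g], [X → . A], [X → .], [X → . + X /], [X → . / X +]
  [X → . A] has the dot before A: add [A → . + +], [A → .]
No further items can be added.

I₀ = { [A → . + +], [A → .], [X → . + X /], [X → . + g], [X → . / X +], [X → . A], [X → .], [X' → . X] }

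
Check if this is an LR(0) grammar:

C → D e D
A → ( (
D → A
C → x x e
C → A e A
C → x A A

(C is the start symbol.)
Augment with C' → C and build the canonical LR(0) collection (I0 = CLOSURE({[C' → . C]}), then GOTO on every symbol after a dot until no new states appear). It has 16 states:
  I0: { [A → . ( (], [C → . A e A], [C → . D e D], [C → . x A A], [C → . x x e], [C' → . C], [D → . A] }  — shift
  I1: { [A → ( . (] }  — shift
  I2: { [C → A . e A], [D → A .] }  — shift, reduce
  I3: { [C' → C .] }  — accept
  I4: { [C → D . e D] }  — shift
  I5: { [A → . ( (], [C → x . A A], [C → x . x e] }  — shift
  I6: { [A → . ( (], [C → x A . A] }  — shift
  I7: { [C → x x . e] }  — shift
  I8: { [C → x x e .] }  — reduce
  I9: { [C → x A A .] }  — reduce
  I10: { [A → . ( (], [C → D e . D], [D → . A] }  — shift
  I11: { [D → A .] }  — reduce
  I12: { [C → D e D .] }  — reduce
  I13: { [A → . ( (], [C → A e . A] }  — shift
  I14: { [C → A e A .] }  — reduce
  I15: { [A → ( ( .] }  — reduce

Conflict in state I2:
  Shift-reduce conflict between [D → A .] and [C → A . e A]
So the grammar is NOT LR(0).

Answer: No. Shift-reduce conflict between [D → A .] and [C → A . e A]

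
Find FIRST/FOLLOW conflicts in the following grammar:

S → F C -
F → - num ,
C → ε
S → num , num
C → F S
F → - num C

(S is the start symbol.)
A FIRST/FOLLOW conflict occurs when a non-terminal N has a nullable alternative N → β (β ⇒* ε) and another alternative N → α with FIRST(α) ∩ FOLLOW(N) ≠ ∅: on such a lookahead the parser cannot decide between expanding α and letting N vanish via β.

Nullable non-terminals: C.
FIRST sets used below: FIRST(F) = { '-' }

C: nullable alternative(s) C → ε; FOLLOW(C) = { '-', 'num' }
  C → ε: FIRST \ {ε} = { } — this is the only nullable alternative, skip
  C → F S: FIRST \ {ε} = { '-' } — overlaps FOLLOW(C) on { '-' }: CONFLICT

F, S have no nullable alternative, so no FIRST/FOLLOW check is needed there.

So the grammar has 1 FIRST/FOLLOW conflict (marked CONFLICT above).

Answer: Yes. C → F S with FOLLOW(C) on { '-' }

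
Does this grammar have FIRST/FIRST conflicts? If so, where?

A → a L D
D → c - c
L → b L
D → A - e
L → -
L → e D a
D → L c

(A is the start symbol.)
A FIRST/FIRST conflict occurs when two productions N → α and N → β for the same non-terminal have FIRST(α) ∩ FIRST(β) ≠ ∅ (with ε ∈ FIRST of a nullable right-hand side, so two nullable alternatives also conflict).

FIRST sets of the non-terminals at (or reachable through a nullable prefix from) the front of some alternative:
  FIRST(A) = { 'a' }
  FIRST(L) = { '-', 'b', 'e' }

Productions for D:
  D → c - c: FIRST = { 'c' }
  D → A - e: FIRST = { 'a' }
  D → L c: FIRST = { '-', 'b', 'e' }
Productions for L:
  L → b L: FIRST = { 'b' }
  L → -: FIRST = { '-' }
  L → e D a: FIRST = { 'e' }
A has only one production, so no FIRST/FIRST conflict is possible there.

All alternatives of each non-terminal have pairwise disjoint FIRST sets.

Answer: No FIRST/FIRST conflicts.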